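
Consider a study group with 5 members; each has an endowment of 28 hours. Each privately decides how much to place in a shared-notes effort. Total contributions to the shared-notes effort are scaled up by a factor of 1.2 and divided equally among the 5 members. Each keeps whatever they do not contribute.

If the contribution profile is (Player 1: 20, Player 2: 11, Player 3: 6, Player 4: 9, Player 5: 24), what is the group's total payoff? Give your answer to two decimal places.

Total contributed: 20 + 11 + 6 + 9 + 24 = 70; total kept: 5 × 28 − 70 = 70.
The shared-notes effort pays out 1.2 × 70 = 84.00 in aggregate.
Group total = 70 + 84.00 = 154.00.

154.00 hours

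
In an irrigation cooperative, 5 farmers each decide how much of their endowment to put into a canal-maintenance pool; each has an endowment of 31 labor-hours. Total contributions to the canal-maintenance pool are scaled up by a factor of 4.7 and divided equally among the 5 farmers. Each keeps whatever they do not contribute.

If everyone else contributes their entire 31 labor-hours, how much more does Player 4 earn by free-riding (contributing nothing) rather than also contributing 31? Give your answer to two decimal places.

1.86 labor-hours

Switching from a contribution of 31 to 0 lets Player 4 keep an extra 31 labor-hours, but lowers the canal-maintenance pool by 31, which costs Player 4 their own share of that drop: 4.7/5 × 31 = 29.14.
Net gain = 31 − 29.14 = 1.86. The private return per contributed unit (0.9400) is below 1, so free-riding is indeed the best response regardless of what the others do.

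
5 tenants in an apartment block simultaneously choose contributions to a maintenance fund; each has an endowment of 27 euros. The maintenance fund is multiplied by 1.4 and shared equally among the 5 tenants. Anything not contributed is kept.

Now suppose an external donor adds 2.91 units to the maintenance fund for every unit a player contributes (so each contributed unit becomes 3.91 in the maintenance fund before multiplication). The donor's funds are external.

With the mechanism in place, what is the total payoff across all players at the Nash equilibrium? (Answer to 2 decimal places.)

The effective private return per unit is now 1.4 × 3.91 / 5 = 1.0948 > 1, so every player's dominant strategy flips to full contribution.
At the Nash equilibrium everyone contributes 27. Group total payoff = 1.4 × 3.91 × 135 = 738.99.

738.99 euros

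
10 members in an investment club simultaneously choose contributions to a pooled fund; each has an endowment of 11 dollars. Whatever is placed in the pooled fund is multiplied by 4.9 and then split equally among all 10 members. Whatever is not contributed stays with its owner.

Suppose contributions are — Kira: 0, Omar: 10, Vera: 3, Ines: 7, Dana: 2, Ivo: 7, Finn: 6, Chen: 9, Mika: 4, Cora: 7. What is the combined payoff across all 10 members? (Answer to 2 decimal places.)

324.50 dollars

Total contributed: 0 + 10 + 3 + 7 + 2 + 7 + 6 + 9 + 4 + 7 = 55; total kept: 10 × 11 − 55 = 55.
The pooled fund pays out 4.9 × 55 = 269.50 in aggregate.
Group total = 55 + 269.50 = 324.50.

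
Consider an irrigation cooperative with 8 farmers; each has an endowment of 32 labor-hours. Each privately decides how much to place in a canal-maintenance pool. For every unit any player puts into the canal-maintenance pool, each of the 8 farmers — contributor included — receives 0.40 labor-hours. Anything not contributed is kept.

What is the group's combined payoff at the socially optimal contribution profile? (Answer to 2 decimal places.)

Each contributed unit returns 3.200 to the group as a whole (0.40 to each of 8 players), which exceeds 1, so the social optimum is full contribution: group total = 3.200 × 256 = 819.20.

819.20 labor-hours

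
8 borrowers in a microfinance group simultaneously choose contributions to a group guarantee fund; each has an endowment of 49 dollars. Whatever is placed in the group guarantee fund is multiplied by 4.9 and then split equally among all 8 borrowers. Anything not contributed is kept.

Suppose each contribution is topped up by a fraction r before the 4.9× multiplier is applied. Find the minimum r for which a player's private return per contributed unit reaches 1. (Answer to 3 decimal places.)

0.633

With matching at rate r, one contributed unit becomes (1 + r) in the group guarantee fund and returns 4.9 × (1 + r) / 8 to the contributor.
Setting this equal to 1: 1 + r = 8/4.9 = 1.6327.
So the minimum matching rate is r = 1.6327 − 1 = 0.633.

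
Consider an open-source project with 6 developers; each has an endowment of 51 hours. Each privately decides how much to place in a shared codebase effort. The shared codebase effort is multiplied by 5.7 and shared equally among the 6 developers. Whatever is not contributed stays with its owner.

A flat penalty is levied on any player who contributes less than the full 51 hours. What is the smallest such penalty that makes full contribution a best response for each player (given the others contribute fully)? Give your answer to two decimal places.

2.55 hours

Given the others contribute fully, the best deviation is to contribute 0 (any partial contribution still incurs the fine and gives up units whose private return 0.9500 is below 1).
Deviating from 51 to 0 saves 51 hours but forfeits the deviator's share of the drop in the shared codebase effort: 5.7/6 × 51 = 48.45.
So the deviation gain is 51 − 48.45 = 2.55, and the fine must be at least 2.55 hours to wipe it out.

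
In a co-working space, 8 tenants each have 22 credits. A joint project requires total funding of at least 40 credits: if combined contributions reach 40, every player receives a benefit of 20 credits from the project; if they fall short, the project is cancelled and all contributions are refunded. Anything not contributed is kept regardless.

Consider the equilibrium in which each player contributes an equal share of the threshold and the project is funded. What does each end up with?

37 credits

Equal share of the threshold: 40/8 = 5.
At this profile no one gains by cutting their contribution: any cut drops the total below 40, the project is cancelled, contributions are refunded, and the deviator ends with 22, which is less than 22 − 5 + 20 = 37. Contributing more than 5 just wastes the excess. So contributing exactly 5 is a best response.
Each player's payoff: 22 − 5 + 20 = 37.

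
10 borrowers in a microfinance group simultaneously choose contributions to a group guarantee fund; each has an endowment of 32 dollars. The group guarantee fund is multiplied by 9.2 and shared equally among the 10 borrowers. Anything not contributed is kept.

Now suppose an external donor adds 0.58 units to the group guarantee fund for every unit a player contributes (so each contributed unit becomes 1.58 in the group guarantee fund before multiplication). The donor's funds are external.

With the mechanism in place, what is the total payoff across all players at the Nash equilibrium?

4651.52 dollars

Under the mechanism each unit contributed yields 9.2 × 1.58 / 10 = 1.4536 back to its contributor per unit of net cost, which exceeds 1, making full contribution the dominant choice for everyone.
At the Nash equilibrium everyone contributes 32. Group total payoff = 9.2 × 1.58 × 320 = 4651.52.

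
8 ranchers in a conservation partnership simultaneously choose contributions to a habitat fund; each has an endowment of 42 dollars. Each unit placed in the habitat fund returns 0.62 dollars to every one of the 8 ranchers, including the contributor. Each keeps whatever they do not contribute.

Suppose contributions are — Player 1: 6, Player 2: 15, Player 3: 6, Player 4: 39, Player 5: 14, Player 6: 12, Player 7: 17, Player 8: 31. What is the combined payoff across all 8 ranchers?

Total contributed: 6 + 15 + 6 + 39 + 14 + 12 + 17 + 31 = 140; total kept: 8 × 42 − 140 = 196.
The habitat fund pays out 0.62 × 8 × 140 = 694.40 in aggregate.
Group total = 196 + 694.40 = 890.40.

890.40 dollars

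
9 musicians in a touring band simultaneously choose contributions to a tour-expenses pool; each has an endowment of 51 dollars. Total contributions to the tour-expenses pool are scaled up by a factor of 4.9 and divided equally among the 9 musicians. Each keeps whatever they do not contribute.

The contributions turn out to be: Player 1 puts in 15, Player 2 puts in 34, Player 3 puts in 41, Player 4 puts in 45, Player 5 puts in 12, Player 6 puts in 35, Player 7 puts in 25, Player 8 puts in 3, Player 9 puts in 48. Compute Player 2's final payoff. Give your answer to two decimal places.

Total contributed: 15 + 34 + 41 + 45 + 12 + 35 + 25 + 3 + 48 = 258.
Each receives 4.9 × 258 / 9 = 140.47 from the tour-expenses pool.
Player 2 keeps 51 − 34 = 17, so Player 2's payoff is 17 + 140.47 = 157.47.

157.47 dollars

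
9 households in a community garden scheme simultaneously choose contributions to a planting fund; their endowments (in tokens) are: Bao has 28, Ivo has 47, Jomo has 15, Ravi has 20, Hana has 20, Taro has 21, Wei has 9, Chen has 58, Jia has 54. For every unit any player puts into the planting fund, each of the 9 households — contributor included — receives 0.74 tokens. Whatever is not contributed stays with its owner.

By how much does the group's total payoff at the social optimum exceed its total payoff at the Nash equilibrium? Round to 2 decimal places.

1539.52 tokens

The private return per contributed unit is 0.74 < 1 for everyone, so the Nash equilibrium is zero contribution and the group total is Σ E_j = 28 + 47 + 15 + 20 + 20 + 21 + 9 + 58 + 54 = 272.
Each contributed unit returns 6.660 to the group, so the social optimum is full contribution by everyone: group total = 6.660 × 272 = 1811.52.
Efficiency loss = (6.660 − 1) × 272 = 1539.52.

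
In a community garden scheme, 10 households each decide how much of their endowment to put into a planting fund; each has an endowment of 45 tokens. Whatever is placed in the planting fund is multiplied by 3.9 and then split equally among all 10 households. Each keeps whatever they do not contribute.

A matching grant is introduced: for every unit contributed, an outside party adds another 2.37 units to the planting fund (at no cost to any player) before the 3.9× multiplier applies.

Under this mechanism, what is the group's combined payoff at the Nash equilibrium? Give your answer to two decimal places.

Under the mechanism each unit contributed yields 3.9 × 3.37 / 10 = 1.3143 back to its contributor per unit of net cost, which exceeds 1, making full contribution the dominant choice for everyone.
At the Nash equilibrium everyone contributes 45. Group total payoff = 3.9 × 3.37 × 450 = 5914.35.

5914.35 tokens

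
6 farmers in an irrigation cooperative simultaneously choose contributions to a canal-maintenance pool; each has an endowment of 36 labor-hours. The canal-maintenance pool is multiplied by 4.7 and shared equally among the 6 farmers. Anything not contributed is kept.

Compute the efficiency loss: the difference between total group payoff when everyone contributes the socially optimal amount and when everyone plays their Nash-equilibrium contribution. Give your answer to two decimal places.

Each contributed unit returns 4.7/6 = 0.7833 to its contributor — below 1 — so contributing 0 is dominant for every player. At the Nash equilibrium everyone keeps their 36, and the group total is 6 × 36 = 216.
Each contributed unit returns 4.700 to the group as a whole (0.7833 to each of 6 players), which exceeds 1, so the social optimum is full contribution: group total = 4.700 × 216 = 1015.20.
Efficiency loss = 1015.20 − 216 = 799.20.

799.20 labor-hours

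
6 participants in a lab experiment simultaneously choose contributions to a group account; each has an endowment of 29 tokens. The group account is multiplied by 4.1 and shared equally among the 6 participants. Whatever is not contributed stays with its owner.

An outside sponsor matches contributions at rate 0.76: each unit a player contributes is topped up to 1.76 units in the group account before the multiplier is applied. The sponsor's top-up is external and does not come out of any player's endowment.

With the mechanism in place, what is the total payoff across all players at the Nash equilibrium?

1255.58 tokens

The effective private return per unit is now 4.1 × 1.76 / 6 = 1.2027 > 1, so every player's dominant strategy flips to full contribution.
At the Nash equilibrium everyone contributes 29. Group total payoff = 4.1 × 1.76 × 174 = 1255.58.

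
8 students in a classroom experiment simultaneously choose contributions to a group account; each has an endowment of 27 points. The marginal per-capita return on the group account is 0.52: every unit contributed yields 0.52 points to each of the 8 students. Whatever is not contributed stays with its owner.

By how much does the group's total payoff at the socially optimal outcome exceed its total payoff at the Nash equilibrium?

The private return per contributed unit is 0.52 < 1, so contributing 0 is dominant for every player. At the Nash equilibrium everyone keeps their 27, and the group total is 8 × 27 = 216.
Each contributed unit returns 4.160 to the group as a whole (0.52 to each of 8 players), which exceeds 1, so the social optimum is full contribution: group total = 4.160 × 216 = 898.56.
Efficiency loss = 898.56 − 216 = 682.56.

682.56 points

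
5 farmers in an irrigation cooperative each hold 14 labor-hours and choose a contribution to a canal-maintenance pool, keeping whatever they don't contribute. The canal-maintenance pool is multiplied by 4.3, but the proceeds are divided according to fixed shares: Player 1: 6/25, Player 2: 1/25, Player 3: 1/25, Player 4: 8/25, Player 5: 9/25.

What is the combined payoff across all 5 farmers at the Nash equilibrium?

Each unit j contributes comes back to j as 4.3 × (j's share), so j prefers to contribute only if that share exceeds 1/4.3 = 0.2326; otherwise keeping the unit dominates.
The shares above 0.2326 belong to Player 1, Player 4 and Player 5, contributing 14 each; the remaining 2 contribute 0. Total contributed: 42.
The canal-maintenance pool pays out 4.3 × 42 = 180.60 in total (split across the unequal shares, but the aggregate is all that matters for the group sum).
The 2 free-riders keep 14 each, adding 28. Group total = 28 + 180.60 = 208.60.

208.60 labor-hours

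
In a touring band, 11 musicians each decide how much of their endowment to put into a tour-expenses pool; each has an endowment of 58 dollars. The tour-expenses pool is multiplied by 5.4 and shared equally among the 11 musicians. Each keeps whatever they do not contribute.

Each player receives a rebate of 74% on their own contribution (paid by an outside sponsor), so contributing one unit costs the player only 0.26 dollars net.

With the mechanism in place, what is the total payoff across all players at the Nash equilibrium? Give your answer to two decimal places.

The effective private return per unit is now (5.4/11) / 0.26 = 1.8881 > 1, so every player's dominant strategy flips to full contribution.
At the Nash equilibrium everyone contributes 58. Group total payoff = 11 × (58 × 0.74 + 5.4 × 58) = 3917.32.

3917.32 dollars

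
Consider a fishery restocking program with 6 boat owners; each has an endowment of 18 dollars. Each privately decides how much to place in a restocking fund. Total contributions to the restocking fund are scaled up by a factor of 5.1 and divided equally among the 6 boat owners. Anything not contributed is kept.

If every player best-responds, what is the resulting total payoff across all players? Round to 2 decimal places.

108.00 dollars

Each contributed unit returns 5.1/6 = 0.8500 to its contributor — below 1 — so contributing 0 is dominant for every player. At the Nash equilibrium everyone keeps their 18, and the group total is 6 × 18 = 108.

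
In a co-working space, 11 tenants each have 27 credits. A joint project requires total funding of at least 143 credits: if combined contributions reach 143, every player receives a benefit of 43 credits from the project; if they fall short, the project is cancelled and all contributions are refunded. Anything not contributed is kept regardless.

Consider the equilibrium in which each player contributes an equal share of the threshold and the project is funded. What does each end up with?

Equal share of the threshold: 143/11 = 13.
At this profile no one gains by cutting their contribution: any cut drops the total below 143, the project is cancelled, contributions are refunded, and the deviator ends with 27, which is less than 27 − 13 + 43 = 57. Contributing more than 13 just wastes the excess. So contributing exactly 13 is a best response.
Each player's payoff: 27 − 13 + 43 = 57.

57 credits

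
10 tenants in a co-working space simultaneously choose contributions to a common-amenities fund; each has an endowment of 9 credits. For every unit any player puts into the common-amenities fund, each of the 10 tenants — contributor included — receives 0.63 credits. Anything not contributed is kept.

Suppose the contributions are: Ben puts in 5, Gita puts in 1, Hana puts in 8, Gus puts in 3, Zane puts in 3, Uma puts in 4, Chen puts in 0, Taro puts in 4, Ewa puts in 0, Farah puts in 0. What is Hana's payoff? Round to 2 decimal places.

18.64 credits

Total contributed: 5 + 1 + 8 + 3 + 3 + 4 + 0 + 4 + 0 + 0 = 28.
Each receives 0.63 × 28 = 17.64 from the common-amenities fund.
Hana keeps 9 − 8 = 1, so Hana's payoff is 1 + 17.64 = 18.64.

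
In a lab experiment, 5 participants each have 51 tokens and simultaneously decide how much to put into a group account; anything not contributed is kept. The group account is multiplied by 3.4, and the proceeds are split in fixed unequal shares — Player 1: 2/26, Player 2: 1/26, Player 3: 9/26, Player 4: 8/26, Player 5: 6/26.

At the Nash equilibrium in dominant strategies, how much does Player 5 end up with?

131.03 tokens

Each unit j contributes comes back to j as 3.4 × (j's share), so j prefers to contribute only if that share exceeds 1/3.4 = 0.2941; otherwise keeping the unit dominates.
Player 3 and Player 4 are above the threshold, contributing 51 each; the remaining 3 contribute 0. Total contributed: 102.
Player 5 keeps 51 and receives 3.4 × 102 × 6/26 = 80.03 from the group account, for a payoff of 131.03.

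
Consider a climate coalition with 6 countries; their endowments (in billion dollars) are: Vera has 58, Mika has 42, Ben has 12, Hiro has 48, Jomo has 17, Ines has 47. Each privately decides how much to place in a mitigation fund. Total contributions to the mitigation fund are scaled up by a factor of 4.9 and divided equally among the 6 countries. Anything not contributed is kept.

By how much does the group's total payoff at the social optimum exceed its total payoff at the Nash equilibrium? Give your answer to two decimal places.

The private return per contributed unit is 4.9/6 = 0.8167 < 1 for every player regardless of endowment, so the Nash equilibrium is zero contribution and the group total is Σ E_j = 58 + 42 + 12 + 48 + 17 + 47 = 224.
Each contributed unit returns 4.900 to the group, so the social optimum is full contribution by everyone: group total = 4.900 × 224 = 1097.60.
Efficiency loss = (4.900 − 1) × 224 = 873.60.

873.60 billion dollars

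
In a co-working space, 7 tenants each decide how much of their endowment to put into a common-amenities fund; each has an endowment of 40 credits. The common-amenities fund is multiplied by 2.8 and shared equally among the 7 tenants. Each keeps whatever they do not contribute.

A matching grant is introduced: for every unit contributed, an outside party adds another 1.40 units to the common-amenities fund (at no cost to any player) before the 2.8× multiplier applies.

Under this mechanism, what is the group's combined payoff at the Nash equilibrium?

280.00 credits

The effective private return is 2.8 × 2.40 / 7 = 0.9600, which is still under 1, so the mechanism doesn't change anyone's dominant strategy: zero contribution.
At the Nash equilibrium no one contributes; group total payoff = 7 × 40 = 280.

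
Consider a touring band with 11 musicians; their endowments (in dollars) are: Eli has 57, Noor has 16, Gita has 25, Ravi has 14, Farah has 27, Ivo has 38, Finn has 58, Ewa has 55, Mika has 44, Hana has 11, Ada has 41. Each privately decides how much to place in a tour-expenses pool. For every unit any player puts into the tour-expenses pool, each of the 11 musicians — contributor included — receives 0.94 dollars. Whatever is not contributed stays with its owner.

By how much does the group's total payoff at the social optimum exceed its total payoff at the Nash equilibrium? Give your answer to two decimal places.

3605.24 dollars

The private return per contributed unit is 0.94 < 1 for everyone, so the Nash equilibrium is zero contribution and the group total is Σ E_j = 57 + 16 + 25 + 14 + 27 + 38 + 58 + 55 + 44 + 11 + 41 = 386.
Each contributed unit returns 10.340 to the group, so the social optimum is full contribution by everyone: group total = 10.340 × 386 = 3991.24.
Efficiency loss = (10.340 − 1) × 386 = 3605.24.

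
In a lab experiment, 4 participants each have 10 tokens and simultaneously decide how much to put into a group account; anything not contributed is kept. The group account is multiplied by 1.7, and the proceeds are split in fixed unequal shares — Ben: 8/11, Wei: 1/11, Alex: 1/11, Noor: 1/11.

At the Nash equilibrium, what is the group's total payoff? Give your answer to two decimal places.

47.00 tokens

Each unit j contributes comes back to j as 1.7 × (j's share), so j prefers to contribute only if that share exceeds 1/1.7 = 0.5882; otherwise keeping the unit dominates.
The only share above 0.5882 is Ben's 8/11, contributing 10; the remaining 3 contribute 0. Total contributed: 10.
The group account pays out 1.7 × 10 = 17.00 in total (split across the unequal shares, but the aggregate is all that matters for the group sum).
The 3 free-riders keep 10 each, adding 30. Group total = 30 + 17.00 = 47.00.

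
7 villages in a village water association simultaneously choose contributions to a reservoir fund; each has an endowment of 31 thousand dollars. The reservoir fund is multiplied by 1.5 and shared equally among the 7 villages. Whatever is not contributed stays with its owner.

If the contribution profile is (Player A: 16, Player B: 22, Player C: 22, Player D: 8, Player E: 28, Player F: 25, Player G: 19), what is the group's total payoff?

Total contributed: 16 + 22 + 22 + 8 + 28 + 25 + 19 = 140; total kept: 7 × 31 − 140 = 77.
The reservoir fund pays out 1.5 × 140 = 210.00 in aggregate.
Group total = 77 + 210.00 = 287.00.

287.00 thousand dollars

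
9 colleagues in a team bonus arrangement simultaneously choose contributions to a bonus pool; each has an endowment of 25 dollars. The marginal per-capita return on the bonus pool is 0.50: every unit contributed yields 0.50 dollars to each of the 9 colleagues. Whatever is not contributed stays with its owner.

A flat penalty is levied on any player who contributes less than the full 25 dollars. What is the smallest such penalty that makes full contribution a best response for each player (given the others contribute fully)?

Given the others contribute fully, the best deviation is to contribute 0 (any partial contribution still incurs the fine and gives up units whose private return 0.50 is below 1).
Deviating from 25 to 0 saves 25 dollars but forfeits the deviator's share of the drop in the bonus pool: 0.50 × 25 = 12.50.
So the deviation gain is 25 − 12.50 = 12.50, and the fine must be at least 12.50 dollars to wipe it out.

12.50 dollars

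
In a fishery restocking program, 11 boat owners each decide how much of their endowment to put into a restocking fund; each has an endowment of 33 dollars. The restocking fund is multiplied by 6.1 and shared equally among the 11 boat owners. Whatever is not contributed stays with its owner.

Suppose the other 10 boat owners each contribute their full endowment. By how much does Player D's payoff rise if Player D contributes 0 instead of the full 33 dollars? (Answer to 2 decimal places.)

14.70 dollars

Switching from a contribution of 33 to 0 lets Player D keep an extra 33 dollars, but lowers the restocking fund by 33, which costs Player D their own share of that drop: 6.1/11 × 33 = 18.30.
Net gain = 33 − 18.30 = 14.70. The private return per contributed unit (0.5545) is below 1, so free-riding is indeed the best response regardless of what the others do.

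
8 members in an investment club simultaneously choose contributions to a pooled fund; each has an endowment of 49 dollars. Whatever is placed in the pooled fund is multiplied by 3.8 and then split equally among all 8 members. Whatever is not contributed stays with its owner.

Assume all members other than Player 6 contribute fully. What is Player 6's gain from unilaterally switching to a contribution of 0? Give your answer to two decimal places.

25.73 dollars

Switching from a contribution of 49 to 0 lets Player 6 keep an extra 49 dollars, but lowers the pooled fund by 49, which costs Player 6 their own share of that drop: 3.8/8 × 49 = 23.27.
Net gain = 49 − 23.27 = 25.73. The private return per contributed unit (0.4750) is below 1, so free-riding is indeed the best response regardless of what the others do.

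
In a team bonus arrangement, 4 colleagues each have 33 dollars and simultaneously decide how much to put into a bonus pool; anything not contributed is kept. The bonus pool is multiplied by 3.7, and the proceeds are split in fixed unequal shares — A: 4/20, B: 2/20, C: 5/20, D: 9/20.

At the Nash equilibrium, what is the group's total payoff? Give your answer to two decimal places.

221.10 dollars

Each unit j contributes comes back to j as 3.7 × (j's share), so j prefers to contribute only if that share exceeds 1/3.7 = 0.2703; otherwise keeping the unit dominates.
Only D (9/20) clears that bar, contributing 33; the remaining 3 contribute 0. Total contributed: 33.
The bonus pool pays out 3.7 × 33 = 122.10 in total (split across the unequal shares, but the aggregate is all that matters for the group sum).
The 3 free-riders keep 33 each, adding 99. Group total = 99 + 122.10 = 221.10.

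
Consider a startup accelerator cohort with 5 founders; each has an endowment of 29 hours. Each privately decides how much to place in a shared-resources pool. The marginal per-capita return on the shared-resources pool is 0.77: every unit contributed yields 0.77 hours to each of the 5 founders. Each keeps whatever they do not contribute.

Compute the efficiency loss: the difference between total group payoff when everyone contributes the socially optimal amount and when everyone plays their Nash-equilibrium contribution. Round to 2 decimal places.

413.25 hours

The private return per contributed unit is 0.77 < 1, so contributing 0 is dominant for every player. At the Nash equilibrium everyone keeps their 29, and the group total is 5 × 29 = 145.
Each contributed unit returns 3.850 to the group as a whole (0.77 to each of 5 players), which exceeds 1, so the social optimum is full contribution: group total = 3.850 × 145 = 558.25.
Efficiency loss = 558.25 − 145 = 413.25.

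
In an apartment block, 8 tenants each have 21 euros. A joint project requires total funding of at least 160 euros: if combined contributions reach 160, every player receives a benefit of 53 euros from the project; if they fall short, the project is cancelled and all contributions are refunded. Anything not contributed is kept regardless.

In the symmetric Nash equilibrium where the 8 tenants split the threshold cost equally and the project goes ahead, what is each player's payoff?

Equal share of the threshold: 160/8 = 20.
At this profile no one gains by cutting their contribution: any cut drops the total below 160, the project is cancelled, contributions are refunded, and the deviator ends with 21, which is less than 21 − 20 + 53 = 54. Contributing more than 20 just wastes the excess. So contributing exactly 20 is a best response.
Each player's payoff: 21 − 20 + 53 = 54.

54 euros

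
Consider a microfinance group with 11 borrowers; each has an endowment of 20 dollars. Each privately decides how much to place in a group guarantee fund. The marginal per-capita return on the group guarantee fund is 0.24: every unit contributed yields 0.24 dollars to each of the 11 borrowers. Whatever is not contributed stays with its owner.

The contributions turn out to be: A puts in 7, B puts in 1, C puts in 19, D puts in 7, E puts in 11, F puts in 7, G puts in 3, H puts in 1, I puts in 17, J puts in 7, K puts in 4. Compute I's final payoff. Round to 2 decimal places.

23.16 dollars

Total contributed: 7 + 1 + 19 + 7 + 11 + 7 + 3 + 1 + 17 + 7 + 4 = 84.
Each receives 0.24 × 84 = 20.16 from the group guarantee fund.
I keeps 20 − 17 = 3, so I's payoff is 3 + 20.16 = 23.16.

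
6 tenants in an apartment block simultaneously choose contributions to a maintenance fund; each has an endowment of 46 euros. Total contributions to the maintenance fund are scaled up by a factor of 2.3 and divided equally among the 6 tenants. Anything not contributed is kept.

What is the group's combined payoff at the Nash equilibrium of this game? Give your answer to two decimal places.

Each contributed unit returns 2.3/6 = 0.3833 to its contributor — below 1 — so contributing 0 is dominant for every player. At the Nash equilibrium everyone keeps their 46, and the group total is 6 × 46 = 276.

276.00 euros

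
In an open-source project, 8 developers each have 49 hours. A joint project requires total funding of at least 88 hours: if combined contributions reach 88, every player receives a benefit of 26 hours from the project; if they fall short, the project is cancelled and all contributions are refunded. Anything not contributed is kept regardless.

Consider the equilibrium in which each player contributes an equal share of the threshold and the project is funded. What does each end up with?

64 hours

Equal share of the threshold: 88/8 = 11.
At this profile no one gains by cutting their contribution: any cut drops the total below 88, the project is cancelled, contributions are refunded, and the deviator ends with 49, which is less than 49 − 11 + 26 = 64. Contributing more than 11 just wastes the excess. So contributing exactly 11 is a best response.
Each player's payoff: 49 − 11 + 26 = 64.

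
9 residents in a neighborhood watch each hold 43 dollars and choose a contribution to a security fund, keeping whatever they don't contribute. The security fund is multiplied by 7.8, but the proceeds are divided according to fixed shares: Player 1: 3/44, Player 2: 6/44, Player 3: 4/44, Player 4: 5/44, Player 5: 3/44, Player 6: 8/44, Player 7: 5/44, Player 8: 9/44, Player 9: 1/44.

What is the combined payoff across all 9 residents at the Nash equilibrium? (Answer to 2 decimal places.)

Each unit j contributes comes back to j as 7.8 × (j's share), so j prefers to contribute only if that share exceeds 1/7.8 = 0.1282; otherwise keeping the unit dominates.
Player 2, Player 6 and Player 8 are above the threshold, contributing 43 each; the remaining 6 contribute 0. Total contributed: 129.
The security fund pays out 7.8 × 129 = 1006.20 in total (split across the unequal shares, but the aggregate is all that matters for the group sum).
The 6 free-riders keep 43 each, adding 258. Group total = 258 + 1006.20 = 1264.20.

1264.20 dollars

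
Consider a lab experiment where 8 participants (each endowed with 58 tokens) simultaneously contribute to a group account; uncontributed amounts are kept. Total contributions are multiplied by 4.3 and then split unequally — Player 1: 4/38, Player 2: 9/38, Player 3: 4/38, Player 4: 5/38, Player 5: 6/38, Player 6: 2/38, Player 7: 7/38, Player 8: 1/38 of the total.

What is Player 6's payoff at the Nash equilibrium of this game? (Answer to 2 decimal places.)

71.13 tokens

A player with share s gets back 4.3·s per unit contributed, so full contribution is dominant for anyone with s > 1/4.3 = 0.2326 and zero contribution is dominant for anyone below.
Player 2 alone (share 9/38) is above the threshold, contributing 58; the remaining 7 contribute 0. Total contributed: 58.
Player 6 keeps 58 and receives 4.3 × 58 × 2/38 = 13.13 from the group account, for a payoff of 71.13.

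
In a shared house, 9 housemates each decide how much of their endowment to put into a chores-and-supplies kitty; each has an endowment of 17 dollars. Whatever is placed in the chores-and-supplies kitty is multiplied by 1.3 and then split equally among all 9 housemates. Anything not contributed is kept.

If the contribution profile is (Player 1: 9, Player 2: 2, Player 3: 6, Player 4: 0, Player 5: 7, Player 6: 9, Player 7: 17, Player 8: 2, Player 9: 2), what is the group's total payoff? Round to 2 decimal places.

Total contributed: 9 + 2 + 6 + 0 + 7 + 9 + 17 + 2 + 2 = 54; total kept: 9 × 17 − 54 = 99.
The chores-and-supplies kitty pays out 1.3 × 54 = 70.20 in aggregate.
Group total = 99 + 70.20 = 169.20.

169.20 dollars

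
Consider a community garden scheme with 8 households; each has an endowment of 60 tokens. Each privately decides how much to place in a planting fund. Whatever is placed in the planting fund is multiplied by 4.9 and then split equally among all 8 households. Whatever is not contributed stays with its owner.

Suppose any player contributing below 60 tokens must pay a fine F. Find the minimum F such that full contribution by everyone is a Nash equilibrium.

Given the others contribute fully, the best deviation is to contribute 0 (any partial contribution still incurs the fine and gives up units whose private return 0.6125 is below 1).
Deviating from 60 to 0 saves 60 tokens but forfeits the deviator's share of the drop in the planting fund: 4.9/8 × 60 = 36.75.
So the deviation gain is 60 − 36.75 = 23.25, and the fine must be at least 23.25 tokens to wipe it out.

23.25 tokens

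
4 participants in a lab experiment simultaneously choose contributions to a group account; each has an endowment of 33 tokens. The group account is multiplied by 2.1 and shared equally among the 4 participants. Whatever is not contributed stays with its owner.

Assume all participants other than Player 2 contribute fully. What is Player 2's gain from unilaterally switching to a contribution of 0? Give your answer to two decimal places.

15.68 tokens

Switching from a contribution of 33 to 0 lets Player 2 keep an extra 33 tokens, but lowers the group account by 33, which costs Player 2 their own share of that drop: 2.1/4 × 33 = 17.32.
Net gain = 33 − 17.32 = 15.68. The private return per contributed unit (0.5250) is below 1, so free-riding is indeed the best response regardless of what the others do.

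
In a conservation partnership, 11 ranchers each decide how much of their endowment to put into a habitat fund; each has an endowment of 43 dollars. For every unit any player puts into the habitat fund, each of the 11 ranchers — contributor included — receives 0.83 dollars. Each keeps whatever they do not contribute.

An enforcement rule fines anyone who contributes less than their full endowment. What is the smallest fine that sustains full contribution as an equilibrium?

7.31 dollars

Given the others contribute fully, the best deviation is to contribute 0 (any partial contribution still incurs the fine and gives up units whose private return 0.83 is below 1).
Deviating from 43 to 0 saves 43 dollars but forfeits the deviator's share of the drop in the habitat fund: 0.83 × 43 = 35.69.
So the deviation gain is 43 − 35.69 = 7.31, and the fine must be at least 7.31 dollars to wipe it out.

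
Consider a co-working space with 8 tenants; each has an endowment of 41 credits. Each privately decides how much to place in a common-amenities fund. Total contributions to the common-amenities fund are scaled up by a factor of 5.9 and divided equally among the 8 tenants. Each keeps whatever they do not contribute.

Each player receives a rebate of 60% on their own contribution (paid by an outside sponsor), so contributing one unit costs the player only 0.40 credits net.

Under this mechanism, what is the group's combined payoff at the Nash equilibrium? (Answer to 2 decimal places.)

2132.00 credits

The effective private return per unit is now (5.9/8) / 0.40 = 1.8438 > 1, so every player's dominant strategy flips to full contribution.
At the Nash equilibrium everyone contributes 41. Group total payoff = 8 × (41 × 0.60 + 5.9 × 41) = 2132.00.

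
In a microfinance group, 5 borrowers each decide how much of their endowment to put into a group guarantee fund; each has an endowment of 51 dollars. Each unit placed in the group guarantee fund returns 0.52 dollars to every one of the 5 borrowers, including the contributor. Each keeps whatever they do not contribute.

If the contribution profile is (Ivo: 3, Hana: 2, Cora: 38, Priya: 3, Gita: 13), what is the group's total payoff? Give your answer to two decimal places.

349.40 dollars

Total contributed: 3 + 2 + 38 + 3 + 13 = 59; total kept: 5 × 51 − 59 = 196.
The group guarantee fund pays out 0.52 × 5 × 59 = 153.40 in aggregate.
Group total = 196 + 153.40 = 349.40.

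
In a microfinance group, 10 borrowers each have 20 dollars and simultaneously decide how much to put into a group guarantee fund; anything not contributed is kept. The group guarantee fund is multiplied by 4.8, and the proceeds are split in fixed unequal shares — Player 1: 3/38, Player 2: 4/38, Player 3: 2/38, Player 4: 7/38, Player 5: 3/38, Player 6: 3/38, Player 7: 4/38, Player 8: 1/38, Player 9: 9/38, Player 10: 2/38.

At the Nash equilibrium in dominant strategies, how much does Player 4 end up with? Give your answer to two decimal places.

37.68 dollars

For player j, contributing a unit is worthwhile iff 4.8 × (j's share) ≥ 1, i.e. iff j's share is at least 0.2083.
Only Player 9 (9/38) clears that bar, contributing 20; the remaining 9 contribute 0. Total contributed: 20.
Player 4 keeps 20 and receives 4.8 × 20 × 7/38 = 17.68 from the group guarantee fund, for a payoff of 37.68.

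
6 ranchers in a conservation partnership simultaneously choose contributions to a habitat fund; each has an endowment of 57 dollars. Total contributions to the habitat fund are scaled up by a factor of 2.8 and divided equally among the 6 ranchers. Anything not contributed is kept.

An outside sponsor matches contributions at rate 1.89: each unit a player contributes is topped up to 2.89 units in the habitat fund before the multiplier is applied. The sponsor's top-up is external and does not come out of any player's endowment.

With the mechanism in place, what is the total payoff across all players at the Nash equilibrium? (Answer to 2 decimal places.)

With the mechanism, a contributed unit returns 2.8 × 2.89 / 6 = 1.3487 per unit of net cost to the contributor — now above 1 — so contributing fully is weakly dominant for every player.
At the Nash equilibrium everyone contributes 57. Group total payoff = 2.8 × 2.89 × 342 = 2767.46.

2767.46 dollars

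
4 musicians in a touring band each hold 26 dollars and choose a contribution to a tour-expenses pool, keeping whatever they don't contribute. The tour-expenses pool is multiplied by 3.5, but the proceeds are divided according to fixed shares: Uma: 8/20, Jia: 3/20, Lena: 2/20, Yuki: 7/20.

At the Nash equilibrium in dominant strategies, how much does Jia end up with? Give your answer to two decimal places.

53.30 dollars

Player j's private return per contributed unit is 3.5 × (j's share). Contributing is weakly dominant for j when that share is at least 1/3.5 = 0.2857, and contributing 0 is dominant otherwise.
The shares above 0.2857 belong to Uma and Yuki, contributing 26 each; the remaining 2 contribute 0. Total contributed: 52.
Jia keeps 26 and receives 3.5 × 52 × 3/20 = 27.30 from the tour-expenses pool, for a payoff of 53.30.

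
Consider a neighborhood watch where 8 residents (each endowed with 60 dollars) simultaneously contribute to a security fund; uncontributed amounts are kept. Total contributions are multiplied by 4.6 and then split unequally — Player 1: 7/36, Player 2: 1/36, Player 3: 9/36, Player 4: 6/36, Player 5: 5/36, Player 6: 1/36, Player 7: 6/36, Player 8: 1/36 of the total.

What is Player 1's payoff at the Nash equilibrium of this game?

113.67 dollars

For player j, contributing a unit is worthwhile iff 4.6 × (j's share) ≥ 1, i.e. iff j's share is at least 0.2174.
The only share above 0.2174 is Player 3's 9/36, contributing 60; the remaining 7 contribute 0. Total contributed: 60.
Player 1 keeps 60 and receives 4.6 × 60 × 7/36 = 53.67 from the security fund, for a payoff of 113.67.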